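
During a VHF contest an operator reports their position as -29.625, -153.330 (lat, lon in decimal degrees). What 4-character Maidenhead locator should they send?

BG30

Shift to the Maidenhead origin (180°W, 90°S): lon 26.67, lat 60.38.
Field (20°×10°, letters A–R): 26.67/20 → 1 → B, 60.38/10 → 6 → G; chars BG.
Square (2°×1°, digits 0–9): 6.67/2 → 3, 0.38/1 → 0; chars 30.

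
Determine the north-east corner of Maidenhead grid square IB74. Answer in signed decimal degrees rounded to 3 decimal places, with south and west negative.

-75.000, -4.000

Field I=8, B=1: +8·20° lon, +1·10° lat → SW at lon -20°, lat -80°.
Square 7, 4: +7·2° lon, +4·1° lat → SW at lon -6°, lat -76°.
Cell spans 2° lon × 1° lat. NE corner is SW corner plus one full cell.
latitude -75.000, longitude -4.000.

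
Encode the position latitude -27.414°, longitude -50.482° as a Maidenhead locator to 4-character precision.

GG42

Add 180° to longitude and 90° to latitude: 129.52, 62.59.
Field: lon ⌊129.52/20⌋ = 6 → G; lat ⌊62.59/10⌋ = 6 → G.
Square: lon ⌊9.52/2⌋ = 4; lat ⌊2.59/1⌋ = 2.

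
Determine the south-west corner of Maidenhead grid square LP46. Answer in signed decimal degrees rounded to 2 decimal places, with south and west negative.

66.00, 48.00

Field L=11, P=15: +11·20° lon, +15·10° lat → SW at lon 40°, lat 60°.
Square 4, 6: +4·2° lon, +6·1° lat → SW at lon 48°, lat 66°.
latitude 66.00, longitude 48.00.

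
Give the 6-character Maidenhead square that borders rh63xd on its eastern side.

Longitude subsquare x = 23; +1 → 24, wraps to 0 = a, carry into square.
Longitude square 6; +1 → 7.
The latitude characters are unchanged.

RH73ad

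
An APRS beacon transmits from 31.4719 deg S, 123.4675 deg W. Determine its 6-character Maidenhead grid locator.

CF88gm

Shift to the Maidenhead origin (180°W, 90°S): lon 56.5325, lat 58.5281.
Field (20°×10°, letters A–R): lon ⌊56.5325/20⌋ = 2 → C; lat ⌊58.5281/10⌋ = 5 → F.
Square (2°×1°, digits 0–9): lon ⌊16.5325/2⌋ = 8; lat ⌊8.5281/1⌋ = 8.
Subsquare (5′×2.5′, letters a–x): lon ⌊0.5325/0.0833333⌋ = 6 → g; lat ⌊0.5281/0.0416667⌋ = 12 → m.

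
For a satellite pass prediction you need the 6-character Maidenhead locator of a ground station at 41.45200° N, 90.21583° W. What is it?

EN41vk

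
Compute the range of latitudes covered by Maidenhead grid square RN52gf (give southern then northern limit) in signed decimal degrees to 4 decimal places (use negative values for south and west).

Field R=17, N=13: +17·20° lon, +13·10° lat → SW at lon 160°, lat 40°.
Square 5, 2: +5·2° lon, +2·1° lat → SW at lon 170°, lat 42°.
Subsquare g=6, f=5: +6·0.0833333° lon, +5·0.0416667° lat → SW at lon 170.5°, lat 42.2083°.
Cell spans 0.0833333° lon × 0.0416667° lat.
south 42.2083, north 42.2500.

42.2083, 42.2500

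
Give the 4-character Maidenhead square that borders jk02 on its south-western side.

IK91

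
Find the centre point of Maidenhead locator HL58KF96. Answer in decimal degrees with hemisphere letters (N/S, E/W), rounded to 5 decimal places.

Field H=7, L=11: +7·20° lon, +11·10° lat → SW at lon -40°, lat 20°.
Square 5, 8: +5·2° lon, +8·1° lat → SW at lon -30°, lat 28°.
Subsquare k=10, f=5: +10·0.0833333° lon, +5·0.0416667° lat → SW at lon -29.1667°, lat 28.2083°.
Extended square 9, 6: +9·0.00833333° lon, +6·0.00416667° lat → SW at lon -29.0917°, lat 28.2333°.
Cell spans 0.00833333° lon × 0.00416667° lat. Centre is SW corner plus half of each.
latitude 28.23542° N, longitude 29.08750° W.

28.23542° N, 29.08750° W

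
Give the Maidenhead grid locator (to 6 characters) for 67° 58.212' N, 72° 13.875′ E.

Offset from 180°W / 90°S: lon 252.2312°, lat 157.9702°.
Field (20°×10°, letters A–R): lon ⌊252.2312/20⌋ = 12 → M; lat ⌊157.9702/10⌋ = 15 → P.
Square (2°×1°, digits 0–9): lon ⌊12.2312/2⌋ = 6; lat ⌊7.9702/1⌋ = 7.
Subsquare (5′×2.5′, letters a–x): lon ⌊0.2312/0.0833333⌋ = 2 → c; lat ⌊0.9702/0.0416667⌋ = 23 → x.

MP67cx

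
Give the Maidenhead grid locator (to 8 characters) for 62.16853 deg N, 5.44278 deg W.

Offset from 180°W / 90°S: lon 174.55722°, lat 152.16853°.
Field: 174.55722/20 → 8 → I, 152.16853/10 → 15 → P; chars IP.
Square: 14.55722/2 → 7, 2.16853/1 → 2; chars 72.
Subsquare: 0.55722/0.0833333 → 6 → g, 0.16853/0.0416667 → 4 → e; chars ge.
Extended square: 0.05722/0.00833333 → 6, 0.00186/0.00416667 → 0; chars 60.

IP72ge60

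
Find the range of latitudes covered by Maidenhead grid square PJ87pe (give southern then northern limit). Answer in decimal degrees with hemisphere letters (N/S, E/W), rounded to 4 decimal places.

7.1667° N, 7.2083° N

Field P=15, J=9: +15·20° lon, +9·10° lat → SW at lon 120°, lat 0°.
Square 8, 7: +8·2° lon, +7·1° lat → SW at lon 136°, lat 7°.
Subsquare p=15, e=4: +15·0.0833333° lon, +4·0.0416667° lat → SW at lon 137.25°, lat 7.16667°.
Cell spans 0.0833333° lon × 0.0416667° lat.
south 7.1667° N, north 7.2083° N.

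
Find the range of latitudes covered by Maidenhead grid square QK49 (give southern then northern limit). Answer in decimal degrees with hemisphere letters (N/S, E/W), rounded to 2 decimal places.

19.00° N, 20.00° N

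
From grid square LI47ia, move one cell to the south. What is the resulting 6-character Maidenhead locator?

Latitude subsquare a = 0; −1 → -1, wraps to 23 = x, carry into square.
Latitude square 7; −1 → 6.
The longitude characters are unchanged.

LI46ix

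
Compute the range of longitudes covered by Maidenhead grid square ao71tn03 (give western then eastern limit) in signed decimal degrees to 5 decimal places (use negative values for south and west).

-164.41667, -164.40833

Field A=0, O=14: +0·20° lon, +14·10° lat → SW at lon -180°, lat 50°.
Square 7, 1: +7·2° lon, +1·1° lat → SW at lon -166°, lat 51°.
Subsquare t=19, n=13: +19·0.0833333° lon, +13·0.0416667° lat → SW at lon -164.417°, lat 51.5417°.
Extended square 0, 3: +0·0.00833333° lon, +3·0.00416667° lat → SW at lon -164.417°, lat 51.5542°.
Cell spans 0.00833333° lon × 0.00416667° lat.
west -164.41667, east -164.40833.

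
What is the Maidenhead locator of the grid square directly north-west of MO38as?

Longitude subsquare a = 0; −1 → -1, wraps to 23 = x, carry into square.
Longitude square 3; −1 → 2.
Latitude subsquare s = 18; +1 → 19 = t.

MO28xt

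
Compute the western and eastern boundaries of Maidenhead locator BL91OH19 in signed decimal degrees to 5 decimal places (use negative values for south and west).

-140.82500, -140.81667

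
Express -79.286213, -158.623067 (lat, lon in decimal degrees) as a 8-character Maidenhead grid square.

Shift to the Maidenhead origin (180°W, 90°S): lon 21.37693, lat 10.71379.
Field (20°×10°, letters A–R): 21.37693/20 → 1 → B, 10.71379/10 → 1 → B; chars BB.
Square (2°×1°, digits 0–9): 1.37693/2 → 0, 0.71379/1 → 0; chars 00.
Subsquare (5′×2.5′, letters a–x): 1.37693/0.0833333 → 16 → q, 0.71379/0.0416667 → 17 → r; chars qr.
Extended square (30″×15″, digits 0–9): 0.04360/0.00833333 → 5, 0.00545/0.00416667 → 1; chars 51.

BB00qr51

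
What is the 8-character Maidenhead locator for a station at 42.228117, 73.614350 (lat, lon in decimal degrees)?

MN62tf34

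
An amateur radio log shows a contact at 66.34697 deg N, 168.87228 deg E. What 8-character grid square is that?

RP46ki43

Offset from 180°W / 90°S: lon 348.87228°, lat 156.34697°.
Field (20°×10°, letters A–R): lon ⌊348.87228/20⌋ = 17 → R; lat ⌊156.34697/10⌋ = 15 → P.
Square (2°×1°, digits 0–9): lon ⌊8.87228/2⌋ = 4; lat ⌊6.34697/1⌋ = 6.
Subsquare (5′×2.5′, letters a–x): lon ⌊0.87228/0.0833333⌋ = 10 → k; lat ⌊0.34697/0.0416667⌋ = 8 → i.
Extended square (30″×15″, digits 0–9): lon ⌊0.03895/0.00833333⌋ = 4; lat ⌊0.01364/0.00416667⌋ = 3.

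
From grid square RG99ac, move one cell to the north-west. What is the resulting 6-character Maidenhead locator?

Longitude subsquare a = 0; −1 → -1, wraps to 23 = x, carry into square.
Longitude square 9; −1 → 8.
Latitude subsquare c = 2; +1 → 3 = d.

RG89xd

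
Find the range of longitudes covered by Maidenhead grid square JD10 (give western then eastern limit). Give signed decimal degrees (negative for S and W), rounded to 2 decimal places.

2.00, 4.00

Field J=9, D=3: +9·20° lon, +3·10° lat → SW at lon 0°, lat -60°.
Square 1, 0: +1·2° lon, +0·1° lat → SW at lon 2°, lat -60°.
Cell spans 2° lon × 1° lat.
west 2.00, east 4.00.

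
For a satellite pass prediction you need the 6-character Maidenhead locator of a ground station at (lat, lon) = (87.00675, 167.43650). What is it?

Offset from 180°W / 90°S: lon 347.4365°, lat 177.0068°.
Field: 347.4365/20 → 17 → R, 177.0068/10 → 17 → R; chars RR.
Square: 7.4365/2 → 3, 7.0068/1 → 7; chars 37.
Subsquare: 1.4365/0.0833333 → 17 → r, 0.0068/0.0416667 → 0 → a; chars ra.

RR37ra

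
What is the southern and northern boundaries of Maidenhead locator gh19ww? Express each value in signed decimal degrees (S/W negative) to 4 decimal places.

-10.0833, -10.0417

Field G=6, H=7: +6·20° lon, +7·10° lat → SW at lon -60°, lat -20°.
Square 1, 9: +1·2° lon, +9·1° lat → SW at lon -58°, lat -11°.
Subsquare w=22, w=22: +22·0.0833333° lon, +22·0.0416667° lat → SW at lon -56.1667°, lat -10.0833°.
Cell spans 0.0833333° lon × 0.0416667° lat.
south -10.0833, north -10.0417.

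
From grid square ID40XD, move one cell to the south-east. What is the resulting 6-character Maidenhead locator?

ID50ac

Longitude subsquare x = 23; +1 → 24, wraps to 0 = a, carry into square.
Longitude square 4; +1 → 5.
Latitude subsquare d = 3; −1 → 2 = c.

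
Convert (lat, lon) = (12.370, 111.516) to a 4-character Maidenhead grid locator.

OK52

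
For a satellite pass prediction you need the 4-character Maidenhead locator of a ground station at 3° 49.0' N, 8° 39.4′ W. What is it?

IJ53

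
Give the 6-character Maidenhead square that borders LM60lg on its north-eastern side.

LM60mh

Longitude subsquare l = 11; +1 → 12 = m.
Latitude subsquare g = 6; +1 → 7 = h.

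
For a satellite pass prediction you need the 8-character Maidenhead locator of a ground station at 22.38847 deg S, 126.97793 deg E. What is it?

PG37lo76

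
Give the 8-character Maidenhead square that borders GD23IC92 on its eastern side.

GD23jc02

Longitude extended square 9; +1 → 10, wraps to 0, carry into subsquare.
Longitude subsquare i = 8; +1 → 9 = j.
The latitude characters are unchanged.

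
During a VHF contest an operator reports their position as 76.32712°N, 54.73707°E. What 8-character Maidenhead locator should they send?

LQ76ih88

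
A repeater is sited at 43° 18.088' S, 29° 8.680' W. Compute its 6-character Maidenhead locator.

HE56kq

Offset from 180°W / 90°S: lon 150.8553°, lat 46.6985°.
Field: 150.8553/20 → 7 → H, 46.6985/10 → 4 → E; chars HE.
Square: 10.8553/2 → 5, 6.6985/1 → 6; chars 56.
Subsquare: 0.8553/0.0833333 → 10 → k, 0.6985/0.0416667 → 16 → q; chars kq.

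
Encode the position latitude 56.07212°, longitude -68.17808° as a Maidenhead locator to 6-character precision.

FO56vb

Add 180° to longitude and 90° to latitude: 111.8219, 146.0721.
Field: 111.8219/20 → 5 → F, 146.0721/10 → 14 → O; chars FO.
Square: 11.8219/2 → 5, 6.0721/1 → 6; chars 56.
Subsquare: 1.8219/0.0833333 → 21 → v, 0.0721/0.0416667 → 1 → b; chars vb.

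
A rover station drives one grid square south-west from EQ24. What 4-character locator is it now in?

Longitude square 2; −1 → 1.
Latitude square 4; −1 → 3.

EQ13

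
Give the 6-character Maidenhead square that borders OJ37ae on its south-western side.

Longitude subsquare a = 0; −1 → -1, wraps to 23 = x, carry into square.
Longitude square 3; −1 → 2.
Latitude subsquare e = 4; −1 → 3 = d.

OJ27xd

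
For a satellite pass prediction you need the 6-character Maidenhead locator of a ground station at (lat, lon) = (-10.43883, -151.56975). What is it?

BH49fn

Offset from 180°W / 90°S: lon 28.4303°, lat 79.5612°.
Field: 28.4303/20 → 1 → B, 79.5612/10 → 7 → H; chars BH.
Square: 8.4303/2 → 4, 9.5612/1 → 9; chars 49.
Subsquare: 0.4303/0.0833333 → 5 → f, 0.5612/0.0416667 → 13 → n; chars fn.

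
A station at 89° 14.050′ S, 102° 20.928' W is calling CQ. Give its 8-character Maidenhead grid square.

DA80ts83

Shift to the Maidenhead origin (180°W, 90°S): lon 77.65120, lat 0.76583.
Field: lon ⌊77.65120/20⌋ = 3 → D; lat ⌊0.76583/10⌋ = 0 → A.
Square: lon ⌊17.65120/2⌋ = 8; lat ⌊0.76583/1⌋ = 0.
Subsquare: lon ⌊1.65120/0.0833333⌋ = 19 → t; lat ⌊0.76583/0.0416667⌋ = 18 → s.
Extended square: lon ⌊0.06787/0.00833333⌋ = 8; lat ⌊0.01583/0.00416667⌋ = 3.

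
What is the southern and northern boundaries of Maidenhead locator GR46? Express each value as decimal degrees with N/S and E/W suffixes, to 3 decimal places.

86.000° N, 87.000° N

Field G=6, R=17: +6·20° lon, +17·10° lat → SW at lon -60°, lat 80°.
Square 4, 6: +4·2° lon, +6·1° lat → SW at lon -52°, lat 86°.
Cell spans 2° lon × 1° lat.
south 86.000° N, north 87.000° N.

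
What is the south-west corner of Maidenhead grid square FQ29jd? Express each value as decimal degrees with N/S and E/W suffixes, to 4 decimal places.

79.1250° N, 75.2500° W

Field F=5, Q=16: +5·20° lon, +16·10° lat → SW at lon -80°, lat 70°.
Square 2, 9: +2·2° lon, +9·1° lat → SW at lon -76°, lat 79°.
Subsquare j=9, d=3: +9·0.0833333° lon, +3·0.0416667° lat → SW at lon -75.25°, lat 79.125°.
latitude 79.1250° N, longitude 75.2500° W.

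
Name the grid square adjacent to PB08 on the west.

OB98

Longitude square 0; −1 → -1, wraps to 9, carry into field.
Longitude field P = 15; −1 → 14 = O.
The latitude characters are unchanged.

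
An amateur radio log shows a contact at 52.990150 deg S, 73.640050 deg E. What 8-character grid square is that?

Add 180° to longitude and 90° to latitude: 253.64005, 37.00985.
Field (20°×10°, letters A–R): 253.64005/20 → 12 → M, 37.00985/10 → 3 → D; chars MD.
Square (2°×1°, digits 0–9): 13.64005/2 → 6, 7.00985/1 → 7; chars 67.
Subsquare (5′×2.5′, letters a–x): 1.64005/0.0833333 → 19 → t, 0.00985/0.0416667 → 0 → a; chars ta.
Extended square (30″×15″, digits 0–9): 0.05672/0.00833333 → 6, 0.00985/0.00416667 → 2; chars 62.

MD67ta62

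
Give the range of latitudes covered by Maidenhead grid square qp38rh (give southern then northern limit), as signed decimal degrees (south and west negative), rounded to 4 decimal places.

68.2917, 68.3333

Field Q=16, P=15: +16·20° lon, +15·10° lat → SW at lon 140°, lat 60°.
Square 3, 8: +3·2° lon, +8·1° lat → SW at lon 146°, lat 68°.
Subsquare r=17, h=7: +17·0.0833333° lon, +7·0.0416667° lat → SW at lon 147.417°, lat 68.2917°.
Cell spans 0.0833333° lon × 0.0416667° lat.
south 68.2917, north 68.3333.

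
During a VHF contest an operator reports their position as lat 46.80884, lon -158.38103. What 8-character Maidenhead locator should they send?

Add 180° to longitude and 90° to latitude: 21.61897, 136.80884.
Field: lon ⌊21.61897/20⌋ = 1 → B; lat ⌊136.80884/10⌋ = 13 → N.
Square: lon ⌊1.61897/2⌋ = 0; lat ⌊6.80884/1⌋ = 6.
Subsquare: lon ⌊1.61897/0.0833333⌋ = 19 → t; lat ⌊0.80884/0.0416667⌋ = 19 → t.
Extended square: lon ⌊0.03564/0.00833333⌋ = 4; lat ⌊0.01717/0.00416667⌋ = 4.

BN06tt44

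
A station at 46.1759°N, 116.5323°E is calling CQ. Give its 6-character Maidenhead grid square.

ON86ge

Offset from 180°W / 90°S: lon 296.5323°, lat 136.1759°.
Field: lon ⌊296.5323/20⌋ = 14 → O; lat ⌊136.1759/10⌋ = 13 → N.
Square: lon ⌊16.5323/2⌋ = 8; lat ⌊6.1759/1⌋ = 6.
Subsquare: lon ⌊0.5323/0.0833333⌋ = 6 → g; lat ⌊0.1759/0.0416667⌋ = 4 → e.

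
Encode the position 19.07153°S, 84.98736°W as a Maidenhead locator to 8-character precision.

Offset from 180°W / 90°S: lon 95.01264°, lat 70.92847°.
Field: 95.01264/20 → 4 → E, 70.92847/10 → 7 → H; chars EH.
Square: 15.01264/2 → 7, 0.92847/1 → 0; chars 70.
Subsquare: 1.01264/0.0833333 → 12 → m, 0.92847/0.0416667 → 22 → w; chars mw.
Extended square: 0.01264/0.00833333 → 1, 0.01180/0.00416667 → 2; chars 12.

EH70mw12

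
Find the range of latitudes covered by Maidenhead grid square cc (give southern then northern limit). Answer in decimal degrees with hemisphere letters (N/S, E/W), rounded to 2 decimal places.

70.00° S, 60.00° S

Field C=2, C=2: +2·20° lon, +2·10° lat → SW at lon -140°, lat -70°.
Cell spans 20° lon × 10° lat.
south 70.00° S, north 60.00° S.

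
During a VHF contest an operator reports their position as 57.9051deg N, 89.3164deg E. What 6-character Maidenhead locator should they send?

NO47pv

Offset from 180°W / 90°S: lon 269.3164°, lat 147.9051°.
Field: 269.3164/20 → 13 → N, 147.9051/10 → 14 → O; chars NO.
Square: 9.3164/2 → 4, 7.9051/1 → 7; chars 47.
Subsquare: 1.3164/0.0833333 → 15 → p, 0.9051/0.0416667 → 21 → v; chars pv.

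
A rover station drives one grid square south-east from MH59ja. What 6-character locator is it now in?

MH58kx

Longitude subsquare j = 9; +1 → 10 = k.
Latitude subsquare a = 0; −1 → -1, wraps to 23 = x, carry into square.
Latitude square 9; −1 → 8.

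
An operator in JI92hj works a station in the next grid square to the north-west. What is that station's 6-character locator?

JI92gk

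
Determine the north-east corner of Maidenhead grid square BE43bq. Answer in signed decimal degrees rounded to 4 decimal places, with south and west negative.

-46.2917, -151.8333

Field B=1, E=4: +1·20° lon, +4·10° lat → SW at lon -160°, lat -50°.
Square 4, 3: +4·2° lon, +3·1° lat → SW at lon -152°, lat -47°.
Subsquare b=1, q=16: +1·0.0833333° lon, +16·0.0416667° lat → SW at lon -151.917°, lat -46.3333°.
Cell spans 0.0833333° lon × 0.0416667° lat. NE corner is SW corner plus one full cell.
latitude -46.2917, longitude -151.8333.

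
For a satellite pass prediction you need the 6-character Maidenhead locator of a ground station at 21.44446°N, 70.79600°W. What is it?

Shift to the Maidenhead origin (180°W, 90°S): lon 109.2040, lat 111.4445.
Field (20°×10°, letters A–R): 109.2040/20 → 5 → F, 111.4445/10 → 11 → L; chars FL.
Square (2°×1°, digits 0–9): 9.2040/2 → 4, 1.4445/1 → 1; chars 41.
Subsquare (5′×2.5′, letters a–x): 1.2040/0.0833333 → 14 → o, 0.4445/0.0416667 → 10 → k; chars ok.

FL41ok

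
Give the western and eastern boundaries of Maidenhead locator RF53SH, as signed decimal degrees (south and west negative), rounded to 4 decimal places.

171.5000, 171.5833

Field R=17, F=5: +17·20° lon, +5·10° lat → SW at lon 160°, lat -40°.
Square 5, 3: +5·2° lon, +3·1° lat → SW at lon 170°, lat -37°.
Subsquare s=18, h=7: +18·0.0833333° lon, +7·0.0416667° lat → SW at lon 171.5°, lat -36.7083°.
Cell spans 0.0833333° lon × 0.0416667° lat.
west 171.5000, east 171.5833.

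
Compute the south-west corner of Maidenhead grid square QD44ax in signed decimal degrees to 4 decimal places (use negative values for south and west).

-55.0417, 148.0000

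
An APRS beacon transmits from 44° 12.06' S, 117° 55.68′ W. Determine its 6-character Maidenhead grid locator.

Shift to the Maidenhead origin (180°W, 90°S): lon 62.0720, lat 45.7990.
Field: 62.0720/20 → 3 → D, 45.7990/10 → 4 → E; chars DE.
Square: 2.0720/2 → 1, 5.7990/1 → 5; chars 15.
Subsquare: 0.0720/0.0833333 → 0 → a, 0.7990/0.0416667 → 19 → t; chars at.

DE15at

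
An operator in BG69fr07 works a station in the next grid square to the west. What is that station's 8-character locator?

Longitude extended square 0; −1 → -1, wraps to 9, carry into subsquare.
Longitude subsquare f = 5; −1 → 4 = e.
The latitude characters are unchanged.

BG69er97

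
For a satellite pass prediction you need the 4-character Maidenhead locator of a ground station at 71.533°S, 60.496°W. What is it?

Offset from 180°W / 90°S: lon 119.50°, lat 18.47°.
Field: lon ⌊119.50/20⌋ = 5 → F; lat ⌊18.47/10⌋ = 1 → B.
Square: lon ⌊19.50/2⌋ = 9; lat ⌊8.47/1⌋ = 8.

FB98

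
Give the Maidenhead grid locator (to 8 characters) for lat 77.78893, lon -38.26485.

Add 180° to longitude and 90° to latitude: 141.73515, 167.78893.
Field: lon ⌊141.73515/20⌋ = 7 → H; lat ⌊167.78893/10⌋ = 16 → Q.
Square: lon ⌊1.73515/2⌋ = 0; lat ⌊7.78893/1⌋ = 7.
Subsquare: lon ⌊1.73515/0.0833333⌋ = 20 → u; lat ⌊0.78893/0.0416667⌋ = 18 → s.
Extended square: lon ⌊0.06848/0.00833333⌋ = 8; lat ⌊0.03893/0.00416667⌋ = 9.

HQ07us89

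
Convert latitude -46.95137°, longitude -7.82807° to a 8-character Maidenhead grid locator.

Offset from 180°W / 90°S: lon 172.17193°, lat 43.04863°.
Field (20°×10°, letters A–R): lon ⌊172.17193/20⌋ = 8 → I; lat ⌊43.04863/10⌋ = 4 → E.
Square (2°×1°, digits 0–9): lon ⌊12.17193/2⌋ = 6; lat ⌊3.04863/1⌋ = 3.
Subsquare (5′×2.5′, letters a–x): lon ⌊0.17193/0.0833333⌋ = 2 → c; lat ⌊0.04863/0.0416667⌋ = 1 → b.
Extended square (30″×15″, digits 0–9): lon ⌊0.00526/0.00833333⌋ = 0; lat ⌊0.00696/0.00416667⌋ = 1.

IE63cb01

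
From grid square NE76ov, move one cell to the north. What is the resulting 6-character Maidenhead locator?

NE76ow

Latitude subsquare v = 21; +1 → 22 = w.
The longitude characters are unchanged.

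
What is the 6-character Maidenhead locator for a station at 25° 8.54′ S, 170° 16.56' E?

Shift to the Maidenhead origin (180°W, 90°S): lon 350.2760, lat 64.8577.
Field: lon ⌊350.2760/20⌋ = 17 → R; lat ⌊64.8577/10⌋ = 6 → G.
Square: lon ⌊10.2760/2⌋ = 5; lat ⌊4.8577/1⌋ = 4.
Subsquare: lon ⌊0.2760/0.0833333⌋ = 3 → d; lat ⌊0.8577/0.0416667⌋ = 20 → u.

RG54du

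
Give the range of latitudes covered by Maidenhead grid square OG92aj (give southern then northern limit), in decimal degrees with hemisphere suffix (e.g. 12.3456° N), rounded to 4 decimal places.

27.6250° S, 27.5833° S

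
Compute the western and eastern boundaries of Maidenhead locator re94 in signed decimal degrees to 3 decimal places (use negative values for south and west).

Field R=17, E=4: +17·20° lon, +4·10° lat → SW at lon 160°, lat -50°.
Square 9, 4: +9·2° lon, +4·1° lat → SW at lon 178°, lat -46°.
Cell spans 2° lon × 1° lat.
west 178.000, east 180.000.

178.000, 180.000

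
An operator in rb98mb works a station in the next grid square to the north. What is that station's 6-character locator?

Latitude subsquare b = 1; +1 → 2 = c.
The longitude characters are unchanged.

RB98mc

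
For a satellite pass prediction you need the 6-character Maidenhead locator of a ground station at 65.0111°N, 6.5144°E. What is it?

JP35ga

Offset from 180°W / 90°S: lon 186.5144°, lat 155.0111°.
Field: 186.5144/20 → 9 → J, 155.0111/10 → 15 → P; chars JP.
Square: 6.5144/2 → 3, 5.0111/1 → 5; chars 35.
Subsquare: 0.5144/0.0833333 → 6 → g, 0.0111/0.0416667 → 0 → a; chars ga.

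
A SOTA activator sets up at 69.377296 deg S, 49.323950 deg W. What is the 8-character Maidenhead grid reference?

Add 180° to longitude and 90° to latitude: 130.67605, 20.62270.
Field: lon ⌊130.67605/20⌋ = 6 → G; lat ⌊20.62270/10⌋ = 2 → C.
Square: lon ⌊10.67605/2⌋ = 5; lat ⌊0.62270/1⌋ = 0.
Subsquare: lon ⌊0.67605/0.0833333⌋ = 8 → i; lat ⌊0.62270/0.0416667⌋ = 14 → o.
Extended square: lon ⌊0.00938/0.00833333⌋ = 1; lat ⌊0.03937/0.00416667⌋ = 9.

GC50io19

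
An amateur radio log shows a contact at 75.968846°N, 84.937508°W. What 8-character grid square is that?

EQ75mx72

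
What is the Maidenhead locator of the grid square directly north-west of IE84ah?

Longitude subsquare a = 0; −1 → -1, wraps to 23 = x, carry into square.
Longitude square 8; −1 → 7.
Latitude subsquare h = 7; +1 → 8 = i.

IE74xi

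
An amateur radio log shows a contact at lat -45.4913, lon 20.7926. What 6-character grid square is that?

Offset from 180°W / 90°S: lon 200.7926°, lat 44.5087°.
Field: lon ⌊200.7926/20⌋ = 10 → K; lat ⌊44.5087/10⌋ = 4 → E.
Square: lon ⌊0.7926/2⌋ = 0; lat ⌊4.5087/1⌋ = 4.
Subsquare: lon ⌊0.7926/0.0833333⌋ = 9 → j; lat ⌊0.5087/0.0416667⌋ = 12 → m.

KE04jm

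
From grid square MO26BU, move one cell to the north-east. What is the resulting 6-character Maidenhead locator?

MO26cv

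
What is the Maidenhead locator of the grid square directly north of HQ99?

HR90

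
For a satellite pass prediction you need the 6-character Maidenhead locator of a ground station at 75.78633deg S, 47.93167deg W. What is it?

GB64af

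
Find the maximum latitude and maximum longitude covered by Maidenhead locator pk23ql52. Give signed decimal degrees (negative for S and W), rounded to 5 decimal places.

Field P=15, K=10: +15·20° lon, +10·10° lat → SW at lon 120°, lat 10°.
Square 2, 3: +2·2° lon, +3·1° lat → SW at lon 124°, lat 13°.
Subsquare q=16, l=11: +16·0.0833333° lon, +11·0.0416667° lat → SW at lon 125.333°, lat 13.4583°.
Extended square 5, 2: +5·0.00833333° lon, +2·0.00416667° lat → SW at lon 125.375°, lat 13.4667°.
Cell spans 0.00833333° lon × 0.00416667° lat. NE corner is SW corner plus one full cell.
latitude 13.47083, longitude 125.38333.

13.47083, 125.38333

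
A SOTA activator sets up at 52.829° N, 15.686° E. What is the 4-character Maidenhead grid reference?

JO72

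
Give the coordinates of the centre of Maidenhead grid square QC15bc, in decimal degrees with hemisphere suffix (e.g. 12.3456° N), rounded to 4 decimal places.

64.8958° S, 142.1250° E

Field Q=16, C=2: +16·20° lon, +2·10° lat → SW at lon 140°, lat -70°.
Square 1, 5: +1·2° lon, +5·1° lat → SW at lon 142°, lat -65°.
Subsquare b=1, c=2: +1·0.0833333° lon, +2·0.0416667° lat → SW at lon 142.083°, lat -64.9167°.
Cell spans 0.0833333° lon × 0.0416667° lat. Centre is SW corner plus half of each.
latitude 64.8958° S, longitude 142.1250° E.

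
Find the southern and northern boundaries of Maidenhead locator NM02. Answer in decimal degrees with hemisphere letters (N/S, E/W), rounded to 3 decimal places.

32.000° N, 33.000° N

Field N=13, M=12: +13·20° lon, +12·10° lat → SW at lon 80°, lat 30°.
Square 0, 2: +0·2° lon, +2·1° lat → SW at lon 80°, lat 32°.
Cell spans 2° lon × 1° lat.
south 32.000° N, north 33.000° N.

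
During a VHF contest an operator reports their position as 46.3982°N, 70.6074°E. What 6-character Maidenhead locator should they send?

Shift to the Maidenhead origin (180°W, 90°S): lon 250.6074, lat 136.3982.
Field: 250.6074/20 → 12 → M, 136.3982/10 → 13 → N; chars MN.
Square: 10.6074/2 → 5, 6.3982/1 → 6; chars 56.
Subsquare: 0.6074/0.0833333 → 7 → h, 0.3982/0.0416667 → 9 → j; chars hj.

MN56hj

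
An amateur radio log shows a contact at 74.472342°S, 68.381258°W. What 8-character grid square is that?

Offset from 180°W / 90°S: lon 111.61874°, lat 15.52766°.
Field: 111.61874/20 → 5 → F, 15.52766/10 → 1 → B; chars FB.
Square: 11.61874/2 → 5, 5.52766/1 → 5; chars 55.
Subsquare: 1.61874/0.0833333 → 19 → t, 0.52766/0.0416667 → 12 → m; chars tm.
Extended square: 0.03541/0.00833333 → 4, 0.02766/0.00416667 → 6; chars 46.

FB55tm46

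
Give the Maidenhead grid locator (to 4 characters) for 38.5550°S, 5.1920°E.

Shift to the Maidenhead origin (180°W, 90°S): lon 185.19, lat 51.45.
Field: lon ⌊185.19/20⌋ = 9 → J; lat ⌊51.45/10⌋ = 5 → F.
Square: lon ⌊5.19/2⌋ = 2; lat ⌊1.45/1⌋ = 1.

JF21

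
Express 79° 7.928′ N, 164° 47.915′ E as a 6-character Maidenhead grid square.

RQ29jd

Offset from 180°W / 90°S: lon 344.7986°, lat 169.1321°.
Field: 344.7986/20 → 17 → R, 169.1321/10 → 16 → Q; chars RQ.
Square: 4.7986/2 → 2, 9.1321/1 → 9; chars 29.
Subsquare: 0.7986/0.0833333 → 9 → j, 0.1321/0.0416667 → 3 → d; chars jd.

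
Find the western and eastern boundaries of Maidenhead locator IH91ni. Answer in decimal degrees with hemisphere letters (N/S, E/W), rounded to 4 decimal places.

0.9167° W, 0.8333° W

Field I=8, H=7: +8·20° lon, +7·10° lat → SW at lon -20°, lat -20°.
Square 9, 1: +9·2° lon, +1·1° lat → SW at lon -2°, lat -19°.
Subsquare n=13, i=8: +13·0.0833333° lon, +8·0.0416667° lat → SW at lon -0.916667°, lat -18.6667°.
Cell spans 0.0833333° lon × 0.0416667° lat.
west 0.9167° W, east 0.8333° W.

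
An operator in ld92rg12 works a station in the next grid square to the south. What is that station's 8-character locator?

Latitude extended square 2; −1 → 1.
The longitude characters are unchanged.

LD92rg11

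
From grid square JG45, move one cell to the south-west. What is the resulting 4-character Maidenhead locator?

JG34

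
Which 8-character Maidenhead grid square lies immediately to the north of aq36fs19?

Latitude extended square 9; +1 → 10, wraps to 0, carry into subsquare.
Latitude subsquare s = 18; +1 → 19 = t.
The longitude characters are unchanged.

AQ36ft10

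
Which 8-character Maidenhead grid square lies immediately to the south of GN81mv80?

GN81mu89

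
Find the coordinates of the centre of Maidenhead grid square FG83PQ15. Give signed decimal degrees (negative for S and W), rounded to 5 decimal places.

-26.31042, -62.73750

Field F=5, G=6: +5·20° lon, +6·10° lat → SW at lon -80°, lat -30°.
Square 8, 3: +8·2° lon, +3·1° lat → SW at lon -64°, lat -27°.
Subsquare p=15, q=16: +15·0.0833333° lon, +16·0.0416667° lat → SW at lon -62.75°, lat -26.3333°.
Extended square 1, 5: +1·0.00833333° lon, +5·0.00416667° lat → SW at lon -62.7417°, lat -26.3125°.
Cell spans 0.00833333° lon × 0.00416667° lat. Centre is SW corner plus half of each.
latitude -26.31042, longitude -62.73750.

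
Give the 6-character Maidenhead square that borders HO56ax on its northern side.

HO57aa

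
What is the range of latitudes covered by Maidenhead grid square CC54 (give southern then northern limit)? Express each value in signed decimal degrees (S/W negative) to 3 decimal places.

Field C=2, C=2: +2·20° lon, +2·10° lat → SW at lon -140°, lat -70°.
Square 5, 4: +5·2° lon, +4·1° lat → SW at lon -130°, lat -66°.
Cell spans 2° lon × 1° lat.
south -66.000, north -65.000.

-66.000, -65.000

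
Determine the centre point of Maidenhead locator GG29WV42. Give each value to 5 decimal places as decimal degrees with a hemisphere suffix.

20.11458° S, 54.12917° W

Field G=6, G=6: +6·20° lon, +6·10° lat → SW at lon -60°, lat -30°.
Square 2, 9: +2·2° lon, +9·1° lat → SW at lon -56°, lat -21°.
Subsquare w=22, v=21: +22·0.0833333° lon, +21·0.0416667° lat → SW at lon -54.1667°, lat -20.125°.
Extended square 4, 2: +4·0.00833333° lon, +2·0.00416667° lat → SW at lon -54.1333°, lat -20.1167°.
Cell spans 0.00833333° lon × 0.00416667° lat. Centre is SW corner plus half of each.
latitude 20.11458° S, longitude 54.12917° W.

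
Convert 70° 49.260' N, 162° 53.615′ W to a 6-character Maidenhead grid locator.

Shift to the Maidenhead origin (180°W, 90°S): lon 17.1064, lat 160.8210.
Field: 17.1064/20 → 0 → A, 160.8210/10 → 16 → Q; chars AQ.
Square: 17.1064/2 → 8, 0.8210/1 → 0; chars 80.
Subsquare: 1.1064/0.0833333 → 13 → n, 0.8210/0.0416667 → 19 → t; chars nt.

AQ80nt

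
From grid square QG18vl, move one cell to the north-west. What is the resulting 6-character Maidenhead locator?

QG18um

Longitude subsquare v = 21; −1 → 20 = u.
Latitude subsquare l = 11; +1 → 12 = m.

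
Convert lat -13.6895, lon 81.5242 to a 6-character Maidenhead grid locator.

Offset from 180°W / 90°S: lon 261.5242°, lat 76.3105°.
Field: 261.5242/20 → 13 → N, 76.3105/10 → 7 → H; chars NH.
Square: 1.5242/2 → 0, 6.3105/1 → 6; chars 06.
Subsquare: 1.5242/0.0833333 → 18 → s, 0.3105/0.0416667 → 7 → h; chars sh.

NH06sh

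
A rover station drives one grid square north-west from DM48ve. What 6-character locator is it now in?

DM48uf

Longitude subsquare v = 21; −1 → 20 = u.
Latitude subsquare e = 4; +1 → 5 = f.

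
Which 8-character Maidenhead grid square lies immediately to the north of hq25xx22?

Latitude extended square 2; +1 → 3.
The longitude characters are unchanged.

HQ25xx23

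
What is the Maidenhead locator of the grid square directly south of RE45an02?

Latitude extended square 2; −1 → 1.
The longitude characters are unchanged.

RE45an01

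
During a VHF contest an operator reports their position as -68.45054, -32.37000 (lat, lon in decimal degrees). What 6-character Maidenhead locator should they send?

HC31tn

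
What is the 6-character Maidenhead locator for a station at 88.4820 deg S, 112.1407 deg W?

DA31wm

Shift to the Maidenhead origin (180°W, 90°S): lon 67.8593, lat 1.5180.
Field: 67.8593/20 → 3 → D, 1.5180/10 → 0 → A; chars DA.
Square: 7.8593/2 → 3, 1.5180/1 → 1; chars 31.
Subsquare: 1.8593/0.0833333 → 22 → w, 0.5180/0.0416667 → 12 → m; chars wm.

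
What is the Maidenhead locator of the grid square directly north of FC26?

FC27

Latitude square 6; +1 → 7.
The longitude characters are unchanged.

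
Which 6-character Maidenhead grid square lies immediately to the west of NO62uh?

Longitude subsquare u = 20; −1 → 19 = t.
The latitude characters are unchanged.

NO62th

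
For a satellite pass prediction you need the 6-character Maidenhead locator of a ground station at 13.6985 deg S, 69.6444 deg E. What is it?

Add 180° to longitude and 90° to latitude: 249.6444, 76.3015.
Field: 249.6444/20 → 12 → M, 76.3015/10 → 7 → H; chars MH.
Square: 9.6444/2 → 4, 6.3015/1 → 6; chars 46.
Subsquare: 1.6444/0.0833333 → 19 → t, 0.3015/0.0416667 → 7 → h; chars th.

MH46th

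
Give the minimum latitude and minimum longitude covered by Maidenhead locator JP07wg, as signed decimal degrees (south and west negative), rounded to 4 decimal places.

Field J=9, P=15: +9·20° lon, +15·10° lat → SW at lon 0°, lat 60°.
Square 0, 7: +0·2° lon, +7·1° lat → SW at lon 0°, lat 67°.
Subsquare w=22, g=6: +22·0.0833333° lon, +6·0.0416667° lat → SW at lon 1.83333°, lat 67.25°.
latitude 67.2500, longitude 1.8333.

67.2500, 1.8333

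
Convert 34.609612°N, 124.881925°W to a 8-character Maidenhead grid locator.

Shift to the Maidenhead origin (180°W, 90°S): lon 55.11808, lat 124.60961.
Field (20°×10°, letters A–R): lon ⌊55.11808/20⌋ = 2 → C; lat ⌊124.60961/10⌋ = 12 → M.
Square (2°×1°, digits 0–9): lon ⌊15.11808/2⌋ = 7; lat ⌊4.60961/1⌋ = 4.
Subsquare (5′×2.5′, letters a–x): lon ⌊1.11808/0.0833333⌋ = 13 → n; lat ⌊0.60961/0.0416667⌋ = 14 → o.
Extended square (30″×15″, digits 0–9): lon ⌊0.03474/0.00833333⌋ = 4; lat ⌊0.02628/0.00416667⌋ = 6.

CM74no46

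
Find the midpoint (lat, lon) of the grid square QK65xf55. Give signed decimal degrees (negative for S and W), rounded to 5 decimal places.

Field Q=16, K=10: +16·20° lon, +10·10° lat → SW at lon 140°, lat 10°.
Square 6, 5: +6·2° lon, +5·1° lat → SW at lon 152°, lat 15°.
Subsquare x=23, f=5: +23·0.0833333° lon, +5·0.0416667° lat → SW at lon 153.917°, lat 15.2083°.
Extended square 5, 5: +5·0.00833333° lon, +5·0.00416667° lat → SW at lon 153.958°, lat 15.2292°.
Cell spans 0.00833333° lon × 0.00416667° lat. Centre is SW corner plus half of each.
latitude 15.23125, longitude 153.96250.

15.23125, 153.96250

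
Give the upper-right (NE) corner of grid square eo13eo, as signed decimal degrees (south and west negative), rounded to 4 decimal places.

53.6250, -97.5833

Field E=4, O=14: +4·20° lon, +14·10° lat → SW at lon -100°, lat 50°.
Square 1, 3: +1·2° lon, +3·1° lat → SW at lon -98°, lat 53°.
Subsquare e=4, o=14: +4·0.0833333° lon, +14·0.0416667° lat → SW at lon -97.6667°, lat 53.5833°.
Cell spans 0.0833333° lon × 0.0416667° lat. NE corner is SW corner plus one full cell.
latitude 53.6250, longitude -97.5833.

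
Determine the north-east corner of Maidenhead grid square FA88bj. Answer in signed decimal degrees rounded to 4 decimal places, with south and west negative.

-81.5833, -63.8333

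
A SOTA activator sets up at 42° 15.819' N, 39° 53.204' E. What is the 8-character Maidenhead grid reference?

KN92wg63

Offset from 180°W / 90°S: lon 219.88673°, lat 132.26365°.
Field: lon ⌊219.88673/20⌋ = 10 → K; lat ⌊132.26365/10⌋ = 13 → N.
Square: lon ⌊19.88673/2⌋ = 9; lat ⌊2.26365/1⌋ = 2.
Subsquare: lon ⌊1.88673/0.0833333⌋ = 22 → w; lat ⌊0.26365/0.0416667⌋ = 6 → g.
Extended square: lon ⌊0.05340/0.00833333⌋ = 6; lat ⌊0.01365/0.00416667⌋ = 3.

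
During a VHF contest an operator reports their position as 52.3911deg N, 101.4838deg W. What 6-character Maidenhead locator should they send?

DO92gj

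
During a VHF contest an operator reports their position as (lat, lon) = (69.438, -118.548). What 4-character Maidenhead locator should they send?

DP09

Shift to the Maidenhead origin (180°W, 90°S): lon 61.45, lat 159.44.
Field: lon ⌊61.45/20⌋ = 3 → D; lat ⌊159.44/10⌋ = 15 → P.
Square: lon ⌊1.45/2⌋ = 0; lat ⌊9.44/1⌋ = 9.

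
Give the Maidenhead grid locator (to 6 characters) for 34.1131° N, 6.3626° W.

Add 180° to longitude and 90° to latitude: 173.6374, 124.1131.
Field: lon ⌊173.6374/20⌋ = 8 → I; lat ⌊124.1131/10⌋ = 12 → M.
Square: lon ⌊13.6374/2⌋ = 6; lat ⌊4.1131/1⌋ = 4.
Subsquare: lon ⌊1.6374/0.0833333⌋ = 19 → t; lat ⌊0.1131/0.0416667⌋ = 2 → c.

IM64tc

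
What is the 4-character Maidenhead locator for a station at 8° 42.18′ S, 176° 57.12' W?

AI11

Offset from 180°W / 90°S: lon 3.05°, lat 81.30°.
Field: 3.05/20 → 0 → A, 81.30/10 → 8 → I; chars AI.
Square: 3.05/2 → 1, 1.30/1 → 1; chars 11.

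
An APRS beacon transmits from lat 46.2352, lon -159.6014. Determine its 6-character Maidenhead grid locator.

BN06ef

Add 180° to longitude and 90° to latitude: 20.3986, 136.2352.
Field (20°×10°, letters A–R): lon ⌊20.3986/20⌋ = 1 → B; lat ⌊136.2352/10⌋ = 13 → N.
Square (2°×1°, digits 0–9): lon ⌊0.3986/2⌋ = 0; lat ⌊6.2352/1⌋ = 6.
Subsquare (5′×2.5′, letters a–x): lon ⌊0.3986/0.0833333⌋ = 4 → e; lat ⌊0.2352/0.0416667⌋ = 5 → f.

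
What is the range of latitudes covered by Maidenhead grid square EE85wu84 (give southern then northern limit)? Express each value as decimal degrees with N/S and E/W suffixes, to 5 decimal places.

44.15000° S, 44.14583° S

Field E=4, E=4: +4·20° lon, +4·10° lat → SW at lon -100°, lat -50°.
Square 8, 5: +8·2° lon, +5·1° lat → SW at lon -84°, lat -45°.
Subsquare w=22, u=20: +22·0.0833333° lon, +20·0.0416667° lat → SW at lon -82.1667°, lat -44.1667°.
Extended square 8, 4: +8·0.00833333° lon, +4·0.00416667° lat → SW at lon -82.1°, lat -44.15°.
Cell spans 0.00833333° lon × 0.00416667° lat.
south 44.15000° S, north 44.14583° S.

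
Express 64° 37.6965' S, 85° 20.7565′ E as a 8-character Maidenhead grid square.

NC25qi19

Add 180° to longitude and 90° to latitude: 265.34594, 25.37172.
Field: 265.34594/20 → 13 → N, 25.37172/10 → 2 → C; chars NC.
Square: 5.34594/2 → 2, 5.37172/1 → 5; chars 25.
Subsquare: 1.34594/0.0833333 → 16 → q, 0.37172/0.0416667 → 8 → i; chars qi.
Extended square: 0.01261/0.00833333 → 1, 0.03839/0.00416667 → 9; chars 19.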